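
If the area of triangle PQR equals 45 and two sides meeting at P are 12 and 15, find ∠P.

Area = (1/2) * a * b * sin(C)
sin(C) = 2 * Area / (a * b)
sin(C) = 2 * 45 / (12 * 15)
sin(C) = 1/2
C = arcsin(1/2) = 30°
Since sin(180° - C) = sin(C), the obtuse angle 150° gives the same area, so C = 30° or C = 150°.

30° or 150°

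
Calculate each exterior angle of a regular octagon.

Each exterior angle of a regular n-gon is 360 / n.
For n = 8: 360 / 8 = 45 degrees.

45 degrees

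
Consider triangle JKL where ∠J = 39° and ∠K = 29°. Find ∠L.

By the triangle angle sum property, the three interior angles of any triangle add up to 180°.
We know angle J = 39° and angle K = 29°, so their sum is 68°.
Therefore angle L = 180° - 68° = 112°.

112 degrees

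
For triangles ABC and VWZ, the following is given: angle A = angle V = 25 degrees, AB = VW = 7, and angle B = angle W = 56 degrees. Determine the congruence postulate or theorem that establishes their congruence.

Consider the given information: angle A = angle V = 25 degrees, AB = VW = 7, and angle B = angle W = 56 degrees
This is not SAS or AAS: SAS requires two sides and the included angle between them. AAS requires two angles and a non-included side.
The correct criterion is ASA. Two pairs of corresponding angles and the included side are equal (Angle-Side-Angle).

ASA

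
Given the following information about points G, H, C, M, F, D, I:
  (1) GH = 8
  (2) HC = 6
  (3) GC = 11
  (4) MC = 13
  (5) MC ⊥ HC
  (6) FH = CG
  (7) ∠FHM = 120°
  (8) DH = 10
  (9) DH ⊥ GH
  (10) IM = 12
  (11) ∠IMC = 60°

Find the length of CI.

Step 1: By the law of cosines on triangle CMI: CI² = 13² + 12² − 2·13·12·cos(60°) = 157, so CI = √157.

Therefore, the length of CI = √157.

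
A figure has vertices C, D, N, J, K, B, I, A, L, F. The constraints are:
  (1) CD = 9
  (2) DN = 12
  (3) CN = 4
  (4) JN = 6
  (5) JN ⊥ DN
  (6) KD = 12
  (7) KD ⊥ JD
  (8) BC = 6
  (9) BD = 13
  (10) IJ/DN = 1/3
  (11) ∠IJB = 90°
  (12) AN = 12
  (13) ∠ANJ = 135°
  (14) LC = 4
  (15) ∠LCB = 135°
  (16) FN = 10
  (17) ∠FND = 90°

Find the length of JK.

Step 1: By the law of cosines on triangle JND: JD² = 6² + 12² − 2·6·12·cos(90°) = 180, so JD = 6·√5.
Step 2: By the law of cosines on triangle JDK: JK² = (6·√5)² + 12² − 2·6·√5·12·cos(90°) = 324, so JK = 18.

Therefore, the length of JK = 18.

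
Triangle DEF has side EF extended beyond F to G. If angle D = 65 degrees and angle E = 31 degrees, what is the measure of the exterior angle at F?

The interior angle at F is 180 - 65 - 31 = 84 degrees.
The exterior angle and interior angle at F are supplementary:
Exterior angle = 180 - 84 = 96 degrees.

96 degrees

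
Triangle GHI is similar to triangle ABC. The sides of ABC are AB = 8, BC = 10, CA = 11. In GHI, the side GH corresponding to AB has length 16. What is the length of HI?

Since the triangles are similar, the ratio of corresponding sides is constant.
Scale factor k = GH / AB = 16 / 8 = 2
HI = k * BC = 2 * 10 = 20

20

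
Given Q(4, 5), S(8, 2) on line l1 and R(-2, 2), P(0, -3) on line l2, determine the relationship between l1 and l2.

Slope of line 1: m1 = (2 - 5)/(8 - 4) = -3/4 = -3/4
Slope of line 2: m2 = (-3 - 2)/(0 - -2) = -5/2 = -5/2
For parallel lines we need equal slopes: -3/4 != -5/2.
For perpendicular lines we need m1*m2 = -1: (-3/4)(-5/2) = 15/8 != -1.
Since neither condition holds, the lines are neither parallel nor perpendicular.

Neither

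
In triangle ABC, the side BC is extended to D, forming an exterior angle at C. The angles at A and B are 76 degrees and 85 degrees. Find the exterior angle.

The interior angle at C is 180 - 76 - 85 = 19 degrees.
The exterior angle and interior angle at C are supplementary:
Exterior angle = 180 - 19 = 161 degrees.

161 degrees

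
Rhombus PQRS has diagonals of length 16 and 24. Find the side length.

In a rhombus, the diagonals bisect each other perpendicularly, creating four congruent right triangles.
Each triangle has legs 8 (half of 16) and 12 (half of 24).
The hypotenuse of each right triangle is a side of the rhombus:
side = sqrt(8^2 + 12^2) = sqrt(208) = 4*sqrt(13)

4*sqrt(13)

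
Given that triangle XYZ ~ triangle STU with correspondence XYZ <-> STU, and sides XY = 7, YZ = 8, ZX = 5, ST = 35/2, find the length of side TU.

k = 35/2/7 = 5/2. TU = 5/2 * 8 = 20.

20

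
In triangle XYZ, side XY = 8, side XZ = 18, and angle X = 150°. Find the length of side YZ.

When two sides and the included angle are known, the law of cosines gives the third side.
c^2 = a^2 + b^2 - 2ab cos(C) generalizes the Pythagorean theorem to non-right triangles.
Here: YZ^2 = 64 + 324 - 288*(-sqrt(3)/2) = 144*sqrt(3) + 388
YZ = 2*sqrt(36*sqrt(3) + 97)

2*sqrt(36*sqrt(3) + 97)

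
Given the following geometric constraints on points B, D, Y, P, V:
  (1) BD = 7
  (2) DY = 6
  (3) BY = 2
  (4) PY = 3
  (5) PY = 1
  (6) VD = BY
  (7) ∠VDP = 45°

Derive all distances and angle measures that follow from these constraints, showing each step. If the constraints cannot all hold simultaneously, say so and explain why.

These constraints are not satisfiable: (4) PY = 3 and (5) PY = 1 assign two different lengths to the same segment. No planar figure meets all of them, so nothing further can be derived.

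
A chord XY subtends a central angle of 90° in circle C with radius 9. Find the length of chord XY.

Drop a perpendicular from the center to the chord, bisecting both the chord and the central angle.
Each half-chord = r sin(θ/2) = 9 sin(45°).
The full chord = 2 × 9 × sin(45°) = 9*sqrt(2).

9*sqrt(2)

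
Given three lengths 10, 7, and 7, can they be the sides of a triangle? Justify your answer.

Yes.
The triangle inequality requires that the sum of any two sides exceeds the third.
Here 7 + 7 = 14 > 10, so the condition is met.

Yes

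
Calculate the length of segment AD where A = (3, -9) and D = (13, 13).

d = sqrt((13 - 3)^2 + (13 - -9)^2)
d = sqrt(10^2 + 22^2)
d = sqrt(100 + 484)
d = sqrt(584) = 2*sqrt(146)

2*sqrt(146)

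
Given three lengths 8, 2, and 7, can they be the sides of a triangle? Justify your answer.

Yes.
The triangle inequality requires that the sum of any two sides exceeds the third.
Here 2 + 7 = 9 > 8, so the condition is met.

Yes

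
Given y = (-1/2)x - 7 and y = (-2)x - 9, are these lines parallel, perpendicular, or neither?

Slope of line 1: m1 = -1/2
Slope of line 2: m2 = -2
m1 != m2 and m1*m2 = 1 != -1. Neither.

Neither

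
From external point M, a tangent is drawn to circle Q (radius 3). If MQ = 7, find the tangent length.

tangent = √(d² - r²) = √(7² - 3²) = √(49 - 9) = √40 = 2*sqrt(10)

2*sqrt(10)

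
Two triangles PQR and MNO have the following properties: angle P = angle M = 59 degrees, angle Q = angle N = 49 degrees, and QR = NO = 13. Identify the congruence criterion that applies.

The given information provides:
angle P = angle M = 59 degrees, angle Q = angle N = 49 degrees, and QR = NO = 13
This matches the AAS congruence theorem.
Two pairs of corresponding angles and a non-included side are equal (Angle-Angle-Side).

AAS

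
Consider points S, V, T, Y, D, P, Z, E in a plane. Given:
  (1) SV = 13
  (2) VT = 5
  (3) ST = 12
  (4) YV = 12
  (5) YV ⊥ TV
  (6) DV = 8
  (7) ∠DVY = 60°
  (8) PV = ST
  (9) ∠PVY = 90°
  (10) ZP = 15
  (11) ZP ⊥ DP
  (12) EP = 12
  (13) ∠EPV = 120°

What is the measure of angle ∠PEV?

From the given relations: PV = ST = 12.
Step 1: By the law of cosines on triangle EPV: EV² = 12² + 12² − 2·12·12·cos(120°) = 432, so EV = 12·√3.
Step 2: By the inverse law of cosines on triangle PEV: cos(∠PEV) = (12² + (12·√3)² − 12²) / (2·12·12·√3) = 432/498.83 = 0.866, so ∠PEV = 30°.

Therefore, the measure of angle ∠PEV = 30°.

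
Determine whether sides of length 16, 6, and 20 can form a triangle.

Check all three triangle inequalities:
16 + 6 = 22 > 20 ✓
16 + 20 = 36 > 6 ✓
6 + 20 = 26 > 16 ✓
All conditions hold, so these sides form a valid triangle.

Yes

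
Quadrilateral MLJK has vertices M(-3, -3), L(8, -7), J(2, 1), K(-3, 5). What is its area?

Using the Shoelace formula for a quadrilateral (vertices in order):
Area = (1/2)|sum of (x_i * y_(i+1) - x_(i+1) * y_i)|
Terms: (-3*-7 - 8*-3) = 45, (8*1 - 2*-7) = 22, (2*5 - -3*1) = 13, (-3*-3 - -3*5) = 24
Sum = 104
Area = (1/2)(104) = 52

52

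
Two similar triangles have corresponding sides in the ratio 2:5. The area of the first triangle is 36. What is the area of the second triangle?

The ratio of areas of similar triangles = (side ratio)^2.
Side ratio = 2:5, so area ratio = 4:25.
Area of the second triangle / Area of the first triangle = 25/4
Area of the second triangle = 36 * 25/4 = 225

225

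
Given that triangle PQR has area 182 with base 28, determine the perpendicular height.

Area = (1/2) * base * height
height = 2 * Area / base
height = 2 * 182 / 28
height = 364 / 28
height = 13

13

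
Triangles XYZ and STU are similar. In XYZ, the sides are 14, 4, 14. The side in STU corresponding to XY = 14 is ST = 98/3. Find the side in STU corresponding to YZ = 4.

Similar triangles have proportional sides. Setting up the proportion:
ST / XY = TU / YZ
98/3 / 14 = TU / 4
TU = 4 * 98/3 / 14 = 28/3.

28/3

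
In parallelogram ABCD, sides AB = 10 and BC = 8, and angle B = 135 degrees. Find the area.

The area of a parallelogram equals the product of two adjacent sides times the sine of the included angle.
This is because the height equals 8 * sin(135°) = 4*sqrt(2).
Area = 10 * 4*sqrt(2) = 40*sqrt(2)

40*sqrt(2)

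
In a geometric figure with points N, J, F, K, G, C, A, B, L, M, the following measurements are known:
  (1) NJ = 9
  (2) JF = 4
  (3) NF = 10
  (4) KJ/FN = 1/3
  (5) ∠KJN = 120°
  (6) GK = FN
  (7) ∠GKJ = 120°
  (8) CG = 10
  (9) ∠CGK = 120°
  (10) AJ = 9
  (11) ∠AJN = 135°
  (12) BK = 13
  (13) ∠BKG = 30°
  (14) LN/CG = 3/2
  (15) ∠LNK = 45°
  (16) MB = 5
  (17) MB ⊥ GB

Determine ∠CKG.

From the given relations: GK = FN = 10.
Step 1: By the law of cosines on triangle KGC: KC² = 10² + 10² − 2·10·10·cos(120°) = 300, so KC = 10·√3.
Step 2: By the inverse law of cosines on triangle CKG: cos(∠CKG) = ((10·√3)² + 10² − 10²) / (2·10·√3·10) = 300/346.41 = 0.866, so ∠CKG = 30°.

Therefore, the measure of angle ∠CKG = 30°.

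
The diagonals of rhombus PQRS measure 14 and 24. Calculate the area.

The diagonals of a rhombus divide it into four right triangles.
Each triangle has legs 14/ 2 = 7 and 24/2 = 12, so each has area (1/2)*7*12 = 42.
Four such triangles give total area = (d1 * d2) / 2 = 168.

168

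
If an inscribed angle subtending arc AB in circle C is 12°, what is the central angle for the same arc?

Central angle = 2 × 12° = 24° (inscribed angle theorem).

24°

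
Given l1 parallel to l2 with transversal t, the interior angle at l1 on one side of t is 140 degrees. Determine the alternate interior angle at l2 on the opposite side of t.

Alternate interior angles are equal: 140 degrees.

140 degrees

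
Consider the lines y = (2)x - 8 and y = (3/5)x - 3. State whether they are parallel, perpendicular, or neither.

Slope of line 1: m1 = 2
Slope of line 2: m2 = 3/5
For parallel lines we need equal slopes: 2 != 3/5.
For perpendicular lines we need m1*m2 = -1: (2)(3/5) = 6/5 != -1.
Since neither condition holds, the lines are neither parallel nor perpendicular.

Neither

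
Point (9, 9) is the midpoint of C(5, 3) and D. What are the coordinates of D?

Using the midpoint formula: M = ((x1 + x2)/2, (y1 + y2)/2)
We know M = (9, 9) and C = (5, 3)
For x: 9 = (5 + x2)/2, so x2 = 2*9 - 5 = 13
For y: 9 = (3 + y2)/2, so y2 = 2*9 - 3 = 15
D = (13, 15)

(13, 15)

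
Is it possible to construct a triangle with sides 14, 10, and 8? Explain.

For three segments to close into a triangle, no single side can be as long as the other two combined.
The longest side is 14, and 8 + 10 = 18 > 14.
A triangle can be formed.

Yes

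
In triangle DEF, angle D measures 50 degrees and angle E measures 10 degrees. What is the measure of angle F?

The interior angles sum to 180°: angle F = 180 - 50 - 10 = 120°.
The triangle is obtuse (angles 50°, 10°, 120°).

120 degrees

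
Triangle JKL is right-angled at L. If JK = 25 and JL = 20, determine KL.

By the Pythagorean theorem: KL^2 = JK^2 - JL^2
KL^2 = 25^2 - 20^2 = 625 - 400 = 225
KL = sqrt(225) = 15

15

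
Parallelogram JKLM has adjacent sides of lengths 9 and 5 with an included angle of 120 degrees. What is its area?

The area of a parallelogram equals the product of two adjacent sides times the sine of the included angle.
This is because the height equals 5 * sin(120°) = 5*sqrt(3)/2.
Area = 9 * 5*sqrt(3)/2 = 45*sqrt(3)/2

45*sqrt(3)/2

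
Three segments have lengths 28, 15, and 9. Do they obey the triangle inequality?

Check the triangle inequality: 15 + 9 = 24 ≤ 28.
Since the sum of two sides does not exceed the third, no triangle can be formed.

No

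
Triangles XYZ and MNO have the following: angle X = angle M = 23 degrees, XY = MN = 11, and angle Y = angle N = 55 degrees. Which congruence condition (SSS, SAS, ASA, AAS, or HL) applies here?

The given information provides:
angle X = angle M = 23 degrees, XY = MN = 11, and angle Y = angle N = 55 degrees
This matches the ASA congruence theorem.
Two pairs of corresponding angles and the included side are equal (Angle-Side-Angle).

ASA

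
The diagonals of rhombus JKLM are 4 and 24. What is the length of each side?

Half-diagonals are 2 and 12. side = sqrt(2^2 + 12^2) = sqrt(148) = 2*sqrt(37)

2*sqrt(37)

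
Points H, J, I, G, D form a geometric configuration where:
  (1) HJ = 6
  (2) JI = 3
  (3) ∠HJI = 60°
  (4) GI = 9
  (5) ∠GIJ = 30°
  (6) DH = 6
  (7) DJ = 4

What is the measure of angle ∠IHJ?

Step 1: By the law of cosines on triangle HJI: HI² = 6² + 3² − 2·6·3·cos(60°) = 27, so HI = 3·√3.
Step 2: By the inverse law of cosines on triangle IHJ: cos(∠IHJ) = ((3·√3)² + 6² − 3²) / (2·3·√3·6) = 54/62.35 = 0.866, so ∠IHJ = 30°.

Therefore, the measure of angle ∠IHJ = 30°.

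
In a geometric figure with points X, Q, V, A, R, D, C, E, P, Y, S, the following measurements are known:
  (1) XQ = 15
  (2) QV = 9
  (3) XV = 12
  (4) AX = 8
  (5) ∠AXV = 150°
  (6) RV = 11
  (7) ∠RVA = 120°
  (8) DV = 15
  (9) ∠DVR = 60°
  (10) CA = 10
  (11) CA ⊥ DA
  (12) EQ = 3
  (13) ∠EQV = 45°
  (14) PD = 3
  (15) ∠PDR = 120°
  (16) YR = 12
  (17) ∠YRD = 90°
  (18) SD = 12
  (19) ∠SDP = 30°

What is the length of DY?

Step 1: By the law of cosines on triangle DVR: DR² = 15² + 11² − 2·15·11·cos(60°) = 181, so DR = √181.
Step 2: By the law of cosines on triangle DRY: DY² = √181² + 12² − 2·√181·12·cos(90°) = 325, so DY = 5·√13.

Therefore, the length of DY = 5·√13.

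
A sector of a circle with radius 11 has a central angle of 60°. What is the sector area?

Sector area = π(11²)(1/6) = 121*pi/6

121*pi/6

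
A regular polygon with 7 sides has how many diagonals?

Each of the 7 vertices connects to 4 non-adjacent vertices via diagonals.
Total connections = 7 × 4 = 28, but each diagonal is counted twice.
Number of diagonals = 28 / 2 = 14.

14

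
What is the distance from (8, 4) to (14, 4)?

d = sqrt((14 - 8)^2 + (4 - 4)^2)
d = sqrt(6^2 + 0^2)
d = sqrt(36 + 0)
d = sqrt(36) = 6

6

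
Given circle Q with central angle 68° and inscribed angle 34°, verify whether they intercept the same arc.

By the inscribed angle theorem, if both angles subtend the same arc, the inscribed angle must be half the central angle.
Half of 68° = 34°, which equals the given inscribed angle of 34°.
Therefore, yes, they correspond to the same arc.

Yes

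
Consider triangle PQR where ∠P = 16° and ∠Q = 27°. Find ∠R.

angle R = 180 - 16 - 27 = 137 degrees.

137 degrees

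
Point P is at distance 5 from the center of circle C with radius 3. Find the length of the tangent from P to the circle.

Let T be the point of tangency. Then CT ⊥ PT (radius ⊥ tangent).
In right triangle CTP: CP² = CT² + PT²
5² = 3² + PT²
PT² = 16, PT = 4

4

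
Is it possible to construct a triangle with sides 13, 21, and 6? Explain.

Check the triangle inequality: 13 + 6 = 19 ≤ 21.
Since the sum of two sides does not exceed the third, no triangle can be formed.

No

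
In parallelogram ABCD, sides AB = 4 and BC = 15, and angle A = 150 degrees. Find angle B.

Opposite sides of a parallelogram are parallel, so consecutive angles form co-interior angles on a transversal.
Co-interior angles sum to 180°, giving angle B = 180 - 150 = 30 degrees.

30 degrees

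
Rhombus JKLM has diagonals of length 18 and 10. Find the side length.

The diagonals of a rhombus bisect each other at right angles.
Half-diagonals: 18/2 = 9 and 10/2 = 5
side = sqrt(9^2 + 5^2)
side = sqrt(81 + 25)
side = sqrt(106)

sqrt(106)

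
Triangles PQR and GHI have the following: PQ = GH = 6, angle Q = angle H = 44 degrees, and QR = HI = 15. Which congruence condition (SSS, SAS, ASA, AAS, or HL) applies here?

The given information provides:
PQ = GH = 6, angle Q = angle H = 44 degrees, and QR = HI = 15
This matches the SAS congruence theorem.
Two pairs of corresponding sides and the included angle are equal (Side-Angle-Side).

SAS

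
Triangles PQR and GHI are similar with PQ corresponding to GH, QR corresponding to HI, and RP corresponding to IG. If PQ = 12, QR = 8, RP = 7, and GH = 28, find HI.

Since the triangles are similar, the ratio of corresponding sides is constant.
Scale factor k = GH / PQ = 28 / 12 = 7/3
HI = k * QR = 7/3 * 8 = 56/3

56/3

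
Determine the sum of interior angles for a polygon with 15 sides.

The sum of interior angles of an n-sided polygon is (n - 2) * 180.
For n = 15: (15 - 2) * 180 = 13 * 180 = 2340 degrees.

2340 degrees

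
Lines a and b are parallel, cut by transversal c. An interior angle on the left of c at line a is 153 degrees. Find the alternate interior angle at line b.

Alternate interior angles are equal: 153 degrees.

153 degrees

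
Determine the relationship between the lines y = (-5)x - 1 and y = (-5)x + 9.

Slope of line 1: m1 = -5
Slope of line 2: m2 = -5
Since m1 = m2 = -5, the lines are parallel.

Parallel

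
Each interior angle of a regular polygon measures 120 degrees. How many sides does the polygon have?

Exterior angle = 180 - 120 = 60. n = 360 / 60 = 6.

6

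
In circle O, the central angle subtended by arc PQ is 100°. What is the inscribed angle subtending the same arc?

By the inscribed angle theorem, the inscribed angle is half the central angle.
Inscribed angle = 100° / 2 = 50°

50°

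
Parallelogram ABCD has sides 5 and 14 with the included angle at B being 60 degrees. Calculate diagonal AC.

Law of cosines: d^2 = 5^2 + 14^2 - 2(5)(14)cos(60°) = 151, so d = sqrt(151).

sqrt(151)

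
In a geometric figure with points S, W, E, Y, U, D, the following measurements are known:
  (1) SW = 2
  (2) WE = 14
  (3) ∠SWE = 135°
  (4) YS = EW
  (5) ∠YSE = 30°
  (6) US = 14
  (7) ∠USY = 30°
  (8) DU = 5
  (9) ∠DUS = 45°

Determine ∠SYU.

From the given relations: YS = EW = 14.
Step 1: By the law of cosines on triangle YSU: YU² = 14² + 14² − 2·14·14·cos(30°) = 52.52, so YU ≈ 7.25.
Step 2: By the inverse law of cosines on triangle SYU: cos(∠SYU) = (14² + 7.25² − 14²) / (2·14·7.25) = 52.52/202.91 = 0.2588, so ∠SYU = 75°.

Therefore, the measure of angle ∠SYU = 75°.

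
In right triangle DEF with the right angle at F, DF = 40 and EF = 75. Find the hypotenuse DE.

In a right triangle, the square of the hypotenuse equals the sum of the squares of the two legs.
The legs are 40 and 75, so the hypotenuse = sqrt(1600 + 5625) = sqrt(7225) = 85.

85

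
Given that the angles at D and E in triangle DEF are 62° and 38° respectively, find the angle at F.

By the triangle angle sum property, the three interior angles of any triangle add up to 180°.
We know angle D = 62° and angle E = 38°, so their sum is 100°.
Therefore angle F = 180° - 100° = 80°.

80 degrees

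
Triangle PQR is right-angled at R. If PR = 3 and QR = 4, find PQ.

PQ = sqrt(3^2 + 4^2) = sqrt(25) = 5

5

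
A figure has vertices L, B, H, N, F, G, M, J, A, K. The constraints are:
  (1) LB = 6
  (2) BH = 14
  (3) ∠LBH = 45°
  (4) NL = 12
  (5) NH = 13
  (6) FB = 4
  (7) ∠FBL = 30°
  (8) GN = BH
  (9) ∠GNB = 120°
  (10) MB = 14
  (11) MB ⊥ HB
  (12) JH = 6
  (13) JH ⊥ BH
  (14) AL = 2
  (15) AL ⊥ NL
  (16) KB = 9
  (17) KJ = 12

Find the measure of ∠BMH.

Step 1: By the law of cosines on triangle MBH: MH² = 14² + 14² − 2·14·14·cos(90°) = 392, so MH = 14·√2.
Step 2: By the inverse law of cosines on triangle BMH: cos(∠BMH) = (14² + (14·√2)² − 14²) / (2·14·14·√2) = 392/554.37 = 0.7071, so ∠BMH = 45°.

Therefore, the measure of angle ∠BMH = 45°.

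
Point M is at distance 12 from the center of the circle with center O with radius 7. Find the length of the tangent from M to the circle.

Let T be the point of tangency. Then OT ⊥ MT (radius ⊥ tangent).
In right triangle OTM: OM² = OT² + MT²
12² = 7² + MT²
MT² = 95, MT = sqrt(95)

sqrt(95)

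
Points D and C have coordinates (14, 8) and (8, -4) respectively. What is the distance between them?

d = sqrt((-6)^2 + (-12)^2) = sqrt(180) = 6*sqrt(5)

6*sqrt(5)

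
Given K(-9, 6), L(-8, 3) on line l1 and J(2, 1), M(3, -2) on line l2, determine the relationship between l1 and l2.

Slope of line 1: m1 = (3 - 6)/(-8 - -9) = -3/1 = -3
Slope of line 2: m2 = (-2 - 1)/(3 - 2) = -3/1 = -3
Since m1 = m2 = -3, the lines are parallel.

Parallel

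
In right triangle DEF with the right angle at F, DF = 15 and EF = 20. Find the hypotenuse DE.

By the Pythagorean theorem: DE^2 = DF^2 + EF^2
DE^2 = 15^2 + 20^2 = 225 + 400 = 625
DE = sqrt(625) = 25

25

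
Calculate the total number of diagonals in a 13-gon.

Each of the 13 vertices connects to 10 non-adjacent vertices via diagonals.
Total connections = 13 × 10 = 130, but each diagonal is counted twice.
Number of diagonals = 130 / 2 = 65.

65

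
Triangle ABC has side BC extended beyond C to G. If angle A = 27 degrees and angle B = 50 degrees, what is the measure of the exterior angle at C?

Exterior angle = 27 + 50 = 77 degrees (exterior angle theorem).

77 degrees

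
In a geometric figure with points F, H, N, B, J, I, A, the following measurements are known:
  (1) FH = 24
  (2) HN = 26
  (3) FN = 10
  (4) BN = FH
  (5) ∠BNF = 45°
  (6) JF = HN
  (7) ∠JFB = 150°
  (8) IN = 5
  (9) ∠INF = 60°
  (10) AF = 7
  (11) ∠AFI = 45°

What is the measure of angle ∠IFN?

Step 1: By the law of cosines on triangle FNI: FI² = 10² + 5² − 2·10·5·cos(60°) = 75, so FI = 5·√3.
Step 2: By the inverse law of cosines on triangle IFN: cos(∠IFN) = ((5·√3)² + 10² − 5²) / (2·5·√3·10) = 150/173.21 = 0.866, so ∠IFN = 30°.

Therefore, the measure of angle ∠IFN = 30°.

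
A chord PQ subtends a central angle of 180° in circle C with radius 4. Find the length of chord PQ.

Drop a perpendicular from the center to the chord, bisecting both the chord and the central angle.
Each half-chord = r sin(θ/2) = 4 sin(90°).
The full chord = 2 × 4 × sin(90°) = 8.

8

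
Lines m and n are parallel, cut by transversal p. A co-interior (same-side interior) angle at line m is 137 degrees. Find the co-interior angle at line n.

Co-interior angles (same-side interior) formed by parallel lines and a transversal are supplementary (sum to 180 degrees).
The given angle is 137 degrees.
The co-interior angle = 180 - 137 = 43 degrees.

43 degrees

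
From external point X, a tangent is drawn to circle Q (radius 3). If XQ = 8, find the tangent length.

Let T be the point of tangency. Then QT ⊥ XT (radius ⊥ tangent).
In right triangle QTX: QX² = QT² + XT²
8² = 3² + XT²
XT² = 55, XT = sqrt(55)

sqrt(55)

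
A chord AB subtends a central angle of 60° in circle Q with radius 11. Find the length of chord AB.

Chord = 2(11) sin(30°) = 11

11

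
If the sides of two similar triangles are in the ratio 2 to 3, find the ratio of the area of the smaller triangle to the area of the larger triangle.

Area scales with the square of linear dimensions. If every length is multiplied by 2/3, then the area is multiplied by (2/3)^2 = 4/9.
The area ratio is 4:9.

4:9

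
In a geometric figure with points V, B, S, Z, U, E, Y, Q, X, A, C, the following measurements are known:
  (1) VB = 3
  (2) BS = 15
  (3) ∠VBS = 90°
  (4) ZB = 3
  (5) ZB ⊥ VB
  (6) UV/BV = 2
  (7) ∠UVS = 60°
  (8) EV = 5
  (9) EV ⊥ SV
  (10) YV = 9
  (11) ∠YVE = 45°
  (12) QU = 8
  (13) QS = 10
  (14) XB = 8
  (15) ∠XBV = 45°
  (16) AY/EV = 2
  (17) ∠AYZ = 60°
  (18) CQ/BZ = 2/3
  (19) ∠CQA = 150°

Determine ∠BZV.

Step 1: By the law of cosines on triangle ZBV: ZV² = 3² + 3² − 2·3·3·cos(90°) = 18, so ZV = 3·√2.
Step 2: By the inverse law of cosines on triangle BZV: cos(∠BZV) = (3² + (3·√2)² − 3²) / (2·3·3·√2) = 18/25.46 = 0.7071, so ∠BZV = 45°.

Therefore, the measure of angle ∠BZV = 45°.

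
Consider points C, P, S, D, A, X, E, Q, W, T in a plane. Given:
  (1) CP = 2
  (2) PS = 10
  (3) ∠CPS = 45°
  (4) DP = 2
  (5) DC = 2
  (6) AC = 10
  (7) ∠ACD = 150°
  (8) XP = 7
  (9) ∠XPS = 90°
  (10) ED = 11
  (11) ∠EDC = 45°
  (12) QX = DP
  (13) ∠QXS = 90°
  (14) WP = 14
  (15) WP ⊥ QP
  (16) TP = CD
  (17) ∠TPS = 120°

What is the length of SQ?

From the given relations: QX = DP = 2.
Step 1: By the law of cosines on triangle SPX: SX² = 10² + 7² − 2·10·7·cos(90°) = 149, so SX = √149.
Step 2: By the law of cosines on triangle SXQ: SQ² = √149² + 2² − 2·√149·2·cos(90°) = 153, so SQ = 3·√17.

Therefore, the length of SQ = 3·√17.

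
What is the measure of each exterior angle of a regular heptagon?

Each exterior angle of a regular n-gon is 360 / n.
For n = 7: 360 / 7 = 360/7 degrees.

360/7 degrees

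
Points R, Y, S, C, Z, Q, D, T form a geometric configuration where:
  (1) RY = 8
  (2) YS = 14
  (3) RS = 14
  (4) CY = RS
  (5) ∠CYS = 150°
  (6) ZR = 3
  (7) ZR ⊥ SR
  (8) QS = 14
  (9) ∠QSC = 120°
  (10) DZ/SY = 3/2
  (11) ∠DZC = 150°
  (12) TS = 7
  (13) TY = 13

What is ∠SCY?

From the given relations: CY = RS = 14.
Step 1: By the law of cosines on triangle CYS: CS² = 14² + 14² − 2·14·14·cos(150°) = 731.48, so CS ≈ 27.05.
Step 2: By the inverse law of cosines on triangle SCY: cos(∠SCY) = (27.05² + 14² − 14²) / (2·27.05·14) = 731.48/757.29 = 0.9659, so ∠SCY = 15°.

Therefore, the measure of angle ∠SCY = 15°.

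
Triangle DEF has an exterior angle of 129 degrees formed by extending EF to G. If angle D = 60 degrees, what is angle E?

angle E = 129 - 60 = 69 degrees (exterior angle theorem).

69 degrees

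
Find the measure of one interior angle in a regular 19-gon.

Each interior angle of a regular n-gon is (n - 2) * 180 / n.
For n = 19: (19 - 2) * 180 / 19 = 3060/19 = 3060/19 degrees.

3060/19 degrees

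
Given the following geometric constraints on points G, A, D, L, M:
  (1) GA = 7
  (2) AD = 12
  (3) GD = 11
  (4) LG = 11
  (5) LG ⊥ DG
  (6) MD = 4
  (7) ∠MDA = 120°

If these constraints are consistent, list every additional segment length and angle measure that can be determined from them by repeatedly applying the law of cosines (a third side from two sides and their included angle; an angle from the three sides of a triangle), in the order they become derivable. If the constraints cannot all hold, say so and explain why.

The constraints are consistent. Derivable facts, in order:
After 1 step:
- AM = 4·√13
- DL = 11·√2
- ∠ADG = 35.1°
- ∠AGD = 80.28°
- ∠DAG = 64.62°
After 2 steps:
- ∠AMD = 46.1°
- ∠DAM = 13.9°
- ∠DLG = 45°
- ∠GDL = 45°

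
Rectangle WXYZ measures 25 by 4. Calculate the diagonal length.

Using the Pythagorean theorem:
d² = 25² + 4² = 625 + 16 = 641
d = sqrt(641)

sqrt(641)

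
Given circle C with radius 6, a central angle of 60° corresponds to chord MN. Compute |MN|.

Chord length = 2r sin(θ/2)
= 2 × 6 × sin(60°/2)
= 2 × 6 × sin(30°)
= 6

6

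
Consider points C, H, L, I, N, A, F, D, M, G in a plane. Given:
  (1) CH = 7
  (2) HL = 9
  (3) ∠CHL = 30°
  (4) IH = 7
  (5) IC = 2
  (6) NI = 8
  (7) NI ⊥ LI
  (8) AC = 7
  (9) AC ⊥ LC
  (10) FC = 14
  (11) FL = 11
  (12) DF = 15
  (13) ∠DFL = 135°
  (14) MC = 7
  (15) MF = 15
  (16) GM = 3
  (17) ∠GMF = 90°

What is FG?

Step 1: By the law of cosines on triangle FMG: FG² = 15² + 3² − 2·15·3·cos(90°) = 234, so FG = 3·√26.

Therefore, the length of FG = 3·√26.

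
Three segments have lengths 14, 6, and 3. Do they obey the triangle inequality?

No.
The triangle inequality is violated: 6 + 3 = 9 ≤ 14.
These lengths cannot form a triangle.

No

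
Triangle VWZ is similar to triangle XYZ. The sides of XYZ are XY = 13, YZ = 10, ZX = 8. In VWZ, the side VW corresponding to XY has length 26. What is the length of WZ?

Since the triangles are similar, the ratio of corresponding sides is constant.
Scale factor k = VW / XY = 26 / 13 = 2
WZ = k * YZ = 2 * 10 = 20

20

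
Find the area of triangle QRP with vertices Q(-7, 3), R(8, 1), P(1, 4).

Shoelace: Area = (1/2)|-7(1-4) + 8(4-3) + 1(3-1)| = (1/2)(31) = 31/2

31/2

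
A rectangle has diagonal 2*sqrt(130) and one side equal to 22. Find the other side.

The diagonal of a rectangle forms a right triangle with the two sides.
Rearranging the Pythagorean theorem: missing side = sqrt(d^2 - known^2).
= sqrt(520 - 484) = sqrt(36) = 6.

6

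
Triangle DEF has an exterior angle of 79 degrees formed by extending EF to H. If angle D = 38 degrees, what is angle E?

By the exterior angle theorem: exterior angle = sum of remote interior angles.
79 = 38 + angle E
angle E = 79 - 38 = 41 degrees

41 degrees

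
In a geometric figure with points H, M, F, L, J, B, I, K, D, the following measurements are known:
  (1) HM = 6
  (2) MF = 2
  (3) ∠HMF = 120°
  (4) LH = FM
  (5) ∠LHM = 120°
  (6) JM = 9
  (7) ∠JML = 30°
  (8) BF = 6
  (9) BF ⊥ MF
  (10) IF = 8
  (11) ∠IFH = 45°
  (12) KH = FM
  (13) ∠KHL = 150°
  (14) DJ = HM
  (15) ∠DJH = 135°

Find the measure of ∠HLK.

From the given relations: LH = FM = 2; KH = FM = 2.
Step 1: By the law of cosines on triangle LHK: LK² = 2² + 2² − 2·2·2·cos(150°) = 14.93, so LK ≈ 3.86.
Step 2: By the inverse law of cosines on triangle HLK: cos(∠HLK) = (2² + 3.86² − 2²) / (2·2·3.86) = 14.93/15.45 = 0.9659, so ∠HLK = 15°.

Therefore, the measure of angle ∠HLK = 15°.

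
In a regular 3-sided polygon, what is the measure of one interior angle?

Each interior angle of a regular n-gon is (n - 2) * 180 / n.
For n = 3: (3 - 2) * 180 / 3 = 180/3 = 60 degrees.

60 degrees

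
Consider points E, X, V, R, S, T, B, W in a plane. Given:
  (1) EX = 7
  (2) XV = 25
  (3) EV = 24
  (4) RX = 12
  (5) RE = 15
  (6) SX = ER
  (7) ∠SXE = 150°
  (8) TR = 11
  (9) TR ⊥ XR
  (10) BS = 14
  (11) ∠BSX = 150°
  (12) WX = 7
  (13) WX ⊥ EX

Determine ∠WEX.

Step 1: By the law of cosines on triangle EXW: EW² = 7² + 7² − 2·7·7·cos(90°) = 98, so EW = 7·√2.
Step 2: By the inverse law of cosines on triangle WEX: cos(∠WEX) = ((7·√2)² + 7² − 7²) / (2·7·√2·7) = 98/138.59 = 0.7071, so ∠WEX = 45°.

Therefore, the measure of angle ∠WEX = 45°.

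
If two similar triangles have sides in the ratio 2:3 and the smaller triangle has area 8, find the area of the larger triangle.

The ratio of areas of similar triangles = (side ratio)^2.
Side ratio = 2:3, so area ratio = 4:9.
Area of the larger triangle / Area of the smaller triangle = 9/4
Area of the larger triangle = 8 * 9/4 = 18

18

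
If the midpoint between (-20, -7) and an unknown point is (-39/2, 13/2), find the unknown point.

Using the midpoint formula: M = ((x1 + x2)/2, (y1 + y2)/2)
We know M = (-39/2, 13/2) and D = (-20, -7)
For x: -39/2 = (-20 + x2)/2, so x2 = 2*-39/2 - -20 = -19
For y: 13/2 = (-7 + y2)/2, so y2 = 2*13/2 - -7 = 20
C = (-19, 20)

(-19, 20)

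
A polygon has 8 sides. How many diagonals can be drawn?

The number of diagonals in an n-gon is n(n - 3)/2.
For n = 8: 8(8 - 3)/2 = 8 × 5 / 2 = 20.

20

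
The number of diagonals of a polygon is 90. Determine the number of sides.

Using d = n(n - 3)/2, we solve 90 = n(n - 3)/2.
So n(n - 3) = 180.
Testing n = 15: 15 * 12 = 180 = 180. Correct.
The polygon has 15 sides.

15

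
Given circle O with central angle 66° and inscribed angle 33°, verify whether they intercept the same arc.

By the inscribed angle theorem, if both angles subtend the same arc, the inscribed angle must be half the central angle.
Half of 66° = 33°, which equals the given inscribed angle of 33°.
Therefore, yes, they correspond to the same arc.

Yes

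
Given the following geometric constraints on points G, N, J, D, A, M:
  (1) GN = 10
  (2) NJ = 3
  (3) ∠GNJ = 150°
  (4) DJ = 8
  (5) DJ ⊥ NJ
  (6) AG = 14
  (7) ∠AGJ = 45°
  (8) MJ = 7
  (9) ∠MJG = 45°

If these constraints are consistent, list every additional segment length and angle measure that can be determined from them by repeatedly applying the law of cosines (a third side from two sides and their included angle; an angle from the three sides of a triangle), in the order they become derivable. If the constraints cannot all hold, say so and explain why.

The constraints are consistent. Derivable facts, in order:
After 1 step:
- GJ ≈ 12.69
- ND = √73
After 2 steps:
- GM ≈ 9.19
- JA ≈ 10.28
- ∠DNJ = 69.44°
- ∠GJN = 23.21°
- ∠JDN = 20.56°
- ∠JGN = 6.79°
After 3 steps:
- ∠AJG = 74.27°
- ∠GAJ = 60.73°
- ∠GMJ = 102.39°
- ∠JGM = 32.61°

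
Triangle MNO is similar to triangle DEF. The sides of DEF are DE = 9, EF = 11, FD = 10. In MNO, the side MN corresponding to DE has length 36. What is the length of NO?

Similar triangles have proportional sides. Setting up the proportion:
MN / DE = NO / EF
36 / 9 = NO / 11
NO = 11 * 36 / 9 = 44.

44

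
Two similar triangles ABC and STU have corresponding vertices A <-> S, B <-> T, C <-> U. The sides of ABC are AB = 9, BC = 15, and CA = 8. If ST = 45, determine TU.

Since the triangles are similar, the ratio of corresponding sides is constant.
Scale factor k = ST / AB = 45 / 9 = 5
TU = k * BC = 5 * 15 = 75

75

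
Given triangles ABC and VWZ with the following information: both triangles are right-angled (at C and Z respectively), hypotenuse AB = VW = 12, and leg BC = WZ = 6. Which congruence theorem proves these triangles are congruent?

Consider the given information: both triangles are right-angled (at C and Z respectively), hypotenuse AB = VW = 12, and leg BC = WZ = 6
This is not SSS or AAS: SSS requires all three pairs of sides, but we don't have that. AAS requires two angles and a non-included side.
The correct criterion is HL. The hypotenuse and one leg of two right triangles are equal (Hypotenuse-Leg).

HL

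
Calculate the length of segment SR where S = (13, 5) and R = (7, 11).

d = sqrt((7 - 13)^2 + (11 - 5)^2)
d = sqrt(-6^2 + 6^2)
d = sqrt(36 + 36)
d = sqrt(72) = 6*sqrt(2)

6*sqrt(2)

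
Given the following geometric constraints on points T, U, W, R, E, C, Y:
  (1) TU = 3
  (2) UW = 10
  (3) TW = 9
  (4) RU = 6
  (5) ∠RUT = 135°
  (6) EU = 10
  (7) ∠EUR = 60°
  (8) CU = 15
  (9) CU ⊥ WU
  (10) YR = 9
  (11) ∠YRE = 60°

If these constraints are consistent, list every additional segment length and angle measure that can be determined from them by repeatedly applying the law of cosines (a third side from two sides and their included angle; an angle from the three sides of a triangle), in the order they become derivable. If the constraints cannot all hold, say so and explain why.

The constraints are consistent. Derivable facts, in order:
After 1 step:
- RE = 2·√19
- TR ≈ 8.39
- WC = 5·√13
- ∠TUW = 62.18°
- ∠TWU = 17.15°
- ∠UTW = 100.67°
After 2 steps:
- EY ≈ 8.86
- ∠CWU = 56.31°
- ∠ERU = 83.41°
- ∠REU = 36.59°
- ∠RTU = 30.36°
- ∠TRU = 14.64°
- ∠UCW = 33.69°
After 3 steps:
- ∠EYR = 58.42°
- ∠REY = 61.58°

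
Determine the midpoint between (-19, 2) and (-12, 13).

The midpoint is the point halfway along the segment.
Move half the horizontal distance: -19 + (-12 - -19)/2 = -19 + 7/2 = -31/2
Move half the vertical distance: 2 + (13 - 2)/2 = 2 + 11/2 = 15/2
Midpoint = (-31/2, 15/2)

(-31/2, 15/2)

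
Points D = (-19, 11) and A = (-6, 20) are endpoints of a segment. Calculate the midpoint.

The midpoint is the average of the coordinates:
x: (-19 + -6)/2 = -25/2
y: (11 + 20)/2 = 31/2
Midpoint = (-25/2, 31/2)

(-25/2, 31/2)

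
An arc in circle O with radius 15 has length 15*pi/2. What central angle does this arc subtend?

θ = 360 × 15*pi/2 / (2π × 15) = 90° (rearranging arc length formula).

90°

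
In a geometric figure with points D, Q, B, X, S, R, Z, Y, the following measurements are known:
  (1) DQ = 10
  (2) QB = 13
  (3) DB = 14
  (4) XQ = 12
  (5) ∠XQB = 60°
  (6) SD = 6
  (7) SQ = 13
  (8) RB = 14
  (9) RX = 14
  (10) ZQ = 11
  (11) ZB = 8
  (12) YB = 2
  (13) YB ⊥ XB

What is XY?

Step 1: By the law of cosines on triangle BQX: BX² = 13² + 12² − 2·13·12·cos(60°) = 157, so BX = √157.
Step 2: By the law of cosines on triangle XBY: XY² = √157² + 2² − 2·√157·2·cos(90°) = 161, so XY = √161.

Therefore, the length of XY = √161.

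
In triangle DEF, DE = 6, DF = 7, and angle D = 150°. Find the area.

When two sides and the included angle are known, the area formula is (1/2)ab sin(C).
The height from one side to the opposite vertex is 7 sin(150°) = 7/2.
Area = (1/2) * 6 * 7/2 = 21/2.

21/2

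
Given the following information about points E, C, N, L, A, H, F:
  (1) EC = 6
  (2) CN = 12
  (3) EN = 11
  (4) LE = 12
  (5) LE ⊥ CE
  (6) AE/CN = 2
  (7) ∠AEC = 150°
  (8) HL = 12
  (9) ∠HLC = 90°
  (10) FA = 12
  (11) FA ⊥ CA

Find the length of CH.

Step 1: By the law of cosines on triangle LEC: LC² = 12² + 6² − 2·12·6·cos(90°) = 180, so LC = 6·√5.
Step 2: By the law of cosines on triangle CLH: CH² = (6·√5)² + 12² − 2·6·√5·12·cos(90°) = 324, so CH = 18.

Therefore, the length of CH = 18.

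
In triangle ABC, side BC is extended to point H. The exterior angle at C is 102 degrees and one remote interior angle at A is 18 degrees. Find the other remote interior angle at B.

By the exterior angle theorem: exterior angle = sum of remote interior angles.
102 = 18 + angle B
angle B = 102 - 18 = 84 degrees

84 degrees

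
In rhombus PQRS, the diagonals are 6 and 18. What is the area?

Area of a rhombus = (d1 * d2) / 2
Area = (6 * 18) / 2
Area = 108 / 2
Area = 54

54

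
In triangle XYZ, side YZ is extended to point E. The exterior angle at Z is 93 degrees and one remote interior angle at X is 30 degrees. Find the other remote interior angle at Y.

The exterior angle theorem states that an exterior angle equals the sum of the two non-adjacent interior angles.
So 93 = 30 + angle Y, which gives angle Y = 93 - 30 = 63 degrees.

63 degrees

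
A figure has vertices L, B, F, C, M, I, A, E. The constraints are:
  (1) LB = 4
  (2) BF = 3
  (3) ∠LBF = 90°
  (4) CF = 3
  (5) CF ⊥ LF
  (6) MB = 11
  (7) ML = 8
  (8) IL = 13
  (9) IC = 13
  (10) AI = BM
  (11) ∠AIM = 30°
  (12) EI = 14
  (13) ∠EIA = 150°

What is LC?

Step 1: By the law of cosines on triangle LBF: LF² = 4² + 3² − 2·4·3·cos(90°) = 25, so LF = 5.
Step 2: By the law of cosines on triangle LFC: LC² = 5² + 3² − 2·5·3·cos(90°) = 34, so LC = √34.

Therefore, the length of LC = √34.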